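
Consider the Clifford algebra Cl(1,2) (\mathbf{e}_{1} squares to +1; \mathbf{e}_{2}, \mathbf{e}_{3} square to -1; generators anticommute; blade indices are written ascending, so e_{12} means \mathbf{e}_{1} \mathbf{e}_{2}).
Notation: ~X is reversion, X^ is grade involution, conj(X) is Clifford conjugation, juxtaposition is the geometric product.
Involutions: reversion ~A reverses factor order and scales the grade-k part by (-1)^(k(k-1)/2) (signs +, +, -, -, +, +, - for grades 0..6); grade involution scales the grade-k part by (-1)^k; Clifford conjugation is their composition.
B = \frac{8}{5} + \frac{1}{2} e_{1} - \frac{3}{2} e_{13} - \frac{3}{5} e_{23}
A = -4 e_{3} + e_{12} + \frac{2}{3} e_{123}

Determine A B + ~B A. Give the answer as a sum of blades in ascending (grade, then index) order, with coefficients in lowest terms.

first term: \frac{32}{5} e_{1} + \frac{29}{10} e_{2} - \frac{32}{5} e_{3} + \frac{8}{5} e_{12} + \frac{13}{5} e_{13} + \frac{11}{6} e_{23} + \frac{16}{15} e_{123}
second term: \frac{28}{5} e_{1} + \frac{19}{10} e_{2} - \frac{32}{5} e_{3} + \frac{8}{5} e_{12} - \frac{7}{5} e_{13} + \frac{11}{6} e_{23} + \frac{16}{15} e_{123}
Answer: 12 e_{1} + \frac{24}{5} e_{2} - \frac{64}{5} e_{3} + \frac{16}{5} e_{12} + \frac{6}{5} e_{13} + \frac{11}{3} e_{23} + \frac{32}{15} e_{123}


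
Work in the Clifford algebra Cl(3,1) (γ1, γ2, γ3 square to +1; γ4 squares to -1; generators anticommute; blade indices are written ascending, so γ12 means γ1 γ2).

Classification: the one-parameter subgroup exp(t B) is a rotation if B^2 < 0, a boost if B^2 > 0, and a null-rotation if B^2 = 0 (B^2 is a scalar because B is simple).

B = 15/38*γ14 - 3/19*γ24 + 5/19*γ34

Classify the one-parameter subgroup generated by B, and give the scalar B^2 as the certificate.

B^2 term by term: the squares give (15/38)^2*(γ14)^2 + (-3/19)^2*(γ24)^2 + (5/19)^2*(γ34)^2 = 225/1444*(+1) + 9/361*(+1) + 25/361*(+1) = 1/4 (each basis 2-blade squares to minus the product of its generators' squares); cross terms between blades sharing an index anticommute and cancel. So B^2 = 1/4.
Answer: boost, certificate B^2 = 1/4. Why this suffices: the scalar 1/4 survives any versor conjugation, so its sign alone determines the class however B is presented.


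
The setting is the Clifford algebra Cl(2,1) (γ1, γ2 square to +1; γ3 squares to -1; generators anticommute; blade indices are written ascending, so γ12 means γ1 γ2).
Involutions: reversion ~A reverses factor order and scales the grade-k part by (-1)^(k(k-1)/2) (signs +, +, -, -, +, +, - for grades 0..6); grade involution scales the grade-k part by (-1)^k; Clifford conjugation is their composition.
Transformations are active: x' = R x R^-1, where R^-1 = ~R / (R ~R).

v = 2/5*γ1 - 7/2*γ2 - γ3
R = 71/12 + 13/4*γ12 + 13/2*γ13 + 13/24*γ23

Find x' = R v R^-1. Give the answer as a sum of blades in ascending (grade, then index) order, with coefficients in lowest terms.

~R = 71/12 - 13/4*γ12 - 13/2*γ13 - 13/24*γ23, and R ~R = 581/192, so R^-1 = ~R / (581/192).
R v = -301/120*γ1 - 322/15*γ2 - 1589/240*γ3 + 1183/60*γ123
Answer: -7166/415*γ1 + 10603/2490*γ2 + 21739/1245*γ3


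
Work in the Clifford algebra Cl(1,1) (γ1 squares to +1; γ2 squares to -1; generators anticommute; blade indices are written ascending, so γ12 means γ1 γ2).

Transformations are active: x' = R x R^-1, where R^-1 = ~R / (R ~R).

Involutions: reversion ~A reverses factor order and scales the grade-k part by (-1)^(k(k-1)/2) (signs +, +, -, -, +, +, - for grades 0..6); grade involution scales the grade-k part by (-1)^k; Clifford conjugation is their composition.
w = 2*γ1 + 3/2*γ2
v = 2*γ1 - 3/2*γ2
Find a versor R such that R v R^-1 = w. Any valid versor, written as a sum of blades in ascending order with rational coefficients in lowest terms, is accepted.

Reasoning: v^2 = w^2 = 7/4 since conjugation preserves the quadratic form; R = v + w = 4*γ1 is then valid when invertible, keeping its own part and reversing (v - w)/2.
Answer: 4*γ1


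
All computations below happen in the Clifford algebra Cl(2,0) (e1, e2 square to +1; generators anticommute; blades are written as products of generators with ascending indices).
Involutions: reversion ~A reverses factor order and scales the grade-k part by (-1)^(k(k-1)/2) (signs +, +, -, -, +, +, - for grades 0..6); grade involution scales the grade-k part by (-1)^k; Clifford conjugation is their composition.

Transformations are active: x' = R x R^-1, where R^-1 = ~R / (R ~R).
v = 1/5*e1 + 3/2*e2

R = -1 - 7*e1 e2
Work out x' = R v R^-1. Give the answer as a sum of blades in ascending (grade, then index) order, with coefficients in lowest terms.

~R = -1 + 7*e1 e2, and R ~R = 50, so R^-1 = ~R / (50).
R v = -107/10*e1 - 1/10*e2
Answer: 57/250*e1 - 187/125*e2


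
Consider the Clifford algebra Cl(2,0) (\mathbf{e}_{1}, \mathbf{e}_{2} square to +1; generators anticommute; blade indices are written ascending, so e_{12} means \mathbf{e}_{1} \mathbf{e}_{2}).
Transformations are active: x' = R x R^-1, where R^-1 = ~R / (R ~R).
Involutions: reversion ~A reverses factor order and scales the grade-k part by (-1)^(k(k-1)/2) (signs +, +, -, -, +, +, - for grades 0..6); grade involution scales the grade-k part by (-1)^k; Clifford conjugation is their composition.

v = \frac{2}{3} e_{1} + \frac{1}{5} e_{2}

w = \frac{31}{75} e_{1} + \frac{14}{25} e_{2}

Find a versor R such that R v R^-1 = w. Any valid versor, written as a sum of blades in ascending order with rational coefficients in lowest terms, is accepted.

Take R = v + w = \frac{27}{25} e_{1} + \frac{19}{25} e_{2}. Because q(v) = q(w) = \frac{109}{225}, conjugation by R sends v exactly to w.
Answer: \frac{27}{25} e_{1} + \frac{19}{25} e_{2}


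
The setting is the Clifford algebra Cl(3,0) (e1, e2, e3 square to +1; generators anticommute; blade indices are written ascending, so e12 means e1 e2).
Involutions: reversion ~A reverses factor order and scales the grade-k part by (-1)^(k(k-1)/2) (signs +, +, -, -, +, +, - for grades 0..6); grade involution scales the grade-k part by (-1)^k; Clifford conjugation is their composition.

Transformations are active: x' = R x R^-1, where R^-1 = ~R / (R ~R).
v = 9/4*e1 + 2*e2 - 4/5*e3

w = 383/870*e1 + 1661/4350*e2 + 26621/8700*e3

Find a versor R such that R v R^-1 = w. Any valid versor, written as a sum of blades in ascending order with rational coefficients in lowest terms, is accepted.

A norm check does it: q(v) = q(w) = 3881/400, hence R = v + w = 4681/1740*e1 + 10361/4350*e2 + 19661/8700*e3 realises the map — parallel part kept, (v - w)/2 negated, v carried to w.
Answer: 4681/1740*e1 + 10361/4350*e2 + 19661/8700*e3


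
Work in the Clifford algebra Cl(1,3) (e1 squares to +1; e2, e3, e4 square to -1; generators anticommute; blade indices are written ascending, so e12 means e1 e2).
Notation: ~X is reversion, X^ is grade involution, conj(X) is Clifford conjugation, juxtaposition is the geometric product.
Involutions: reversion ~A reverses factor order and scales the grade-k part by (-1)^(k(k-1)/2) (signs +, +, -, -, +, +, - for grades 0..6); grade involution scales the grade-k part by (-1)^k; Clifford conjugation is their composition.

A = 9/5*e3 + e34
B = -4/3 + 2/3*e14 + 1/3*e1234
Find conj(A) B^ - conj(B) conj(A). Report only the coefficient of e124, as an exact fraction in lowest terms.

first term: 12/5*e3 + 1/3*e12 + 2/3*e13 + 4/3*e34 + 3/5*e124 + 6/5*e134
second term: 12/5*e3 + 1/3*e12 + 2/3*e13 + 4/3*e34 - 3/5*e124 - 6/5*e134
Answer: 6/5


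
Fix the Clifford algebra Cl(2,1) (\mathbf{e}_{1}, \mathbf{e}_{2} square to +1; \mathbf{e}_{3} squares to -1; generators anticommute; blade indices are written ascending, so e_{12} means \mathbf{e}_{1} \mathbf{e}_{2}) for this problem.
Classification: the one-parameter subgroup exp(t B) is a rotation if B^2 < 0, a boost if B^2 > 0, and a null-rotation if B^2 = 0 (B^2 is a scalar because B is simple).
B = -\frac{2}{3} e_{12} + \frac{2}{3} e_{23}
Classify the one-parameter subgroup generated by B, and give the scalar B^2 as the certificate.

B^2 term by term: the squares give (-\frac{2}{3})^2*(e_{12})^2 + (\frac{2}{3})^2*(e_{23})^2 = \frac{4}{9}*(-1) + \frac{4}{9}*(+1) = 0 (each basis 2-blade squares to minus the product of its generators' squares); cross terms between blades sharing an index anticommute and cancel. So B^2 = 0.
Answer: null-rotation, certificate B^2 = 0. B^2 = 0 is basis-independent, so its sign is the whole story.


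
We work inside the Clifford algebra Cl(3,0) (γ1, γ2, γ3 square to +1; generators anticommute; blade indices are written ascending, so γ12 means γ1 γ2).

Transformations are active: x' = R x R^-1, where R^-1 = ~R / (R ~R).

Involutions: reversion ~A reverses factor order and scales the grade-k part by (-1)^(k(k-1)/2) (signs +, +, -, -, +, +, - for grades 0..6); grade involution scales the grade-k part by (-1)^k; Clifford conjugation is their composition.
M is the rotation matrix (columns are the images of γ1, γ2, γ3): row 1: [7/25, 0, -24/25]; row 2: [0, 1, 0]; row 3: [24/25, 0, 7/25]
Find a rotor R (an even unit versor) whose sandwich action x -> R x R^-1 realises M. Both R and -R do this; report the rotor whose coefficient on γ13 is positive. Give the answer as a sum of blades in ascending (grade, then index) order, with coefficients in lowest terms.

Method: write R = a + b12*γ12 + b13*γ13 + b23*γ23 with a^2 + b12^2 + b13^2 + b23^2 = 1 (so R^-1 = ~R). Expanding the columns R e_j ~R gives tr M = 4a^2 - 1 and, from the antisymmetric part, M21 - M12 = -4a*b12, M13 - M31 = 4a*b13, M32 - M23 = -4a*b23.
Here tr M = 39/25, so a^2 = (1 + tr M)/4 = 16/25 and a = ±4/5. Taking a = 4/5: M21 - M12 = 0, M13 - M31 = -48/25, M32 - M23 = 0, giving b12 = 0, b13 = -3/5, b23 = 0, i.e. R = 4/5 - 3/5*γ13.
Its γ13 coefficient is negative, so report the other preimage -R.
Answer: -4/5 + 3/5*γ13. Why the constraint matters: R and -R act identically through the sandwich — M has trace 39/25 either way — so only the sign condition on γ13 picks one of the two preimages.


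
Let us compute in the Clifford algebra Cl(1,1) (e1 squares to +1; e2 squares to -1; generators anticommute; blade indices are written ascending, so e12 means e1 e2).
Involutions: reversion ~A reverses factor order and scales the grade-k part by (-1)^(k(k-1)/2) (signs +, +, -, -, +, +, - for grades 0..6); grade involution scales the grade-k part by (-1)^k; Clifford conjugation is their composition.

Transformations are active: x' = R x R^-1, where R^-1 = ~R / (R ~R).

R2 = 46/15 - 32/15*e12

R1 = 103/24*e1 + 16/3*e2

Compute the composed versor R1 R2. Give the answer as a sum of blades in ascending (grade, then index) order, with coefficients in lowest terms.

Distribute over the terms of R1 (each basis-blade product reordered to ascending indices, repeated generators contracted through their squares):
(103/24*e1) R2 = 2369/180*e1 - 412/45*e2
(16/3*e2) R2 = -512/45*e1 + 736/45*e2
Summing the partial products and collecting blades:
Answer: 107/60*e1 + 36/5*e2


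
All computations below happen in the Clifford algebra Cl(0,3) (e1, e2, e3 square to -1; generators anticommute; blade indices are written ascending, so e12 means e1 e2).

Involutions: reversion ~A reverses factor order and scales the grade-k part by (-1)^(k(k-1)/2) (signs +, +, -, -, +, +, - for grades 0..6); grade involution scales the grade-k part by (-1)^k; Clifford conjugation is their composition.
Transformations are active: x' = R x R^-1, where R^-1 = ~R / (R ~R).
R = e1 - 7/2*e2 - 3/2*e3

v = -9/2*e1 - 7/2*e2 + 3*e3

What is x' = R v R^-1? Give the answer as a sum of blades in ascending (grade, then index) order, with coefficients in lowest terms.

~R = e1 - 7/2*e2 - 3/2*e3, and R ~R = -31/2, so R^-1 = ~R / (-31/2).
R v = -13/4 - 77/4*e12 - 15/4*e13 - 63/4*e23
Answer: 305/62*e1 + 63/31*e2 - 225/62*e3


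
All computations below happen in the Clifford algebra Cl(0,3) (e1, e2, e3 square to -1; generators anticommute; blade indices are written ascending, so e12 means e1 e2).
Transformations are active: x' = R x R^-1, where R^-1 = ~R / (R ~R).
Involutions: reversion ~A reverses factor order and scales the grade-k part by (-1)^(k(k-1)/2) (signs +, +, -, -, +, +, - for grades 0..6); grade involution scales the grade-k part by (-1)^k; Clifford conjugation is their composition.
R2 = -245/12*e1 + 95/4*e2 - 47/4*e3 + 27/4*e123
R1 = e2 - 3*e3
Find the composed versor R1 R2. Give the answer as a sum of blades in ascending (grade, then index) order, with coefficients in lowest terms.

Distribute over the terms of R1 (each basis-blade product reordered to ascending indices, repeated generators contracted through their squares):
(e2) R2 = -95/4 + 245/12*e12 + 27/4*e13 - 47/4*e23
(-3*e3) R2 = -141/4 + 81/4*e12 - 245/4*e13 + 285/4*e23
Summing the partial products and collecting blades:
Answer: -59 + 122/3*e12 - 109/2*e13 + 119/2*e23


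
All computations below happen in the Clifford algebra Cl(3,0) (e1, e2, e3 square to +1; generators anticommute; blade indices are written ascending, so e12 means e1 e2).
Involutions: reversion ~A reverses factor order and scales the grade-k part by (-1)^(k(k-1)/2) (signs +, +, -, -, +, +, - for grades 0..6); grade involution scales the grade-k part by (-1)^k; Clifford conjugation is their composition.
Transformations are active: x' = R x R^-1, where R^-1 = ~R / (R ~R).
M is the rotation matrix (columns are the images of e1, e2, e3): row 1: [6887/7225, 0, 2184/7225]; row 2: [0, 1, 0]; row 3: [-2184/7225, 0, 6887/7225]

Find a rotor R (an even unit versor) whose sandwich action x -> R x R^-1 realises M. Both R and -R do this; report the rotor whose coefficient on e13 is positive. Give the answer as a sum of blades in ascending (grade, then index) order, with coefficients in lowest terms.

Method: write R = a + b12*e12 + b13*e13 + b23*e23 with a^2 + b12^2 + b13^2 + b23^2 = 1 (so R^-1 = ~R). Expanding the columns R e_j ~R gives tr M = 4a^2 - 1 and, from the antisymmetric part, M21 - M12 = -4a*b12, M13 - M31 = 4a*b13, M32 - M23 = -4a*b23.
Here tr M = 20999/7225, so a^2 = (1 + tr M)/4 = 7056/7225 and a = ±84/85. Taking a = 84/85: M21 - M12 = 0, M13 - M31 = 4368/7225, M32 - M23 = 0, giving b12 = 0, b13 = 13/85, b23 = 0, i.e. R = 84/85 + 13/85*e13.
Its e13 coefficient is already positive.
Answer: 84/85 + 13/85*e13. Note: both R and -R realise this M (trace 20999/7225); the covering map identifies them, and the e13-coefficient sign is the tie-breaker.


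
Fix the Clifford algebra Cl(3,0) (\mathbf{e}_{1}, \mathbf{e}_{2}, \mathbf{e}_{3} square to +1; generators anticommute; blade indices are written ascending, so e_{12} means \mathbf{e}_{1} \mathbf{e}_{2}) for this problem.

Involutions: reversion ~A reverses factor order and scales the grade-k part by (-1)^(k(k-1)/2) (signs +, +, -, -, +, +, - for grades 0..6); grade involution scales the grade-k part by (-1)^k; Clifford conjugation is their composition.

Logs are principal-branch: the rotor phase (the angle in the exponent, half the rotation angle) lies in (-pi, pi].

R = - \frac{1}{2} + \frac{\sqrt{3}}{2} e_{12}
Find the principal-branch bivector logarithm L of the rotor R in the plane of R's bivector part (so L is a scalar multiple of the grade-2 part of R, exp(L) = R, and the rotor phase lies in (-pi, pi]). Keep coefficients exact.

The scalar part of R is - \frac{1}{2}, so the principal-branch rotor phase is pinned; divide the bivector part by its sine to get the unit plane — L is the phase times that plane.
Concretely: cos(phase) = - \frac{1}{2} gives phase = ±\frac{2 \pi}{3}, and since phase/sin(phase) is even the sign is immaterial: L = (phase/sin(phase)) * <R>_2 = (\frac{4 \sqrt{3} \pi}{9}) * <R>_2.
Answer: \frac{2 \pi}{3} e_{12}


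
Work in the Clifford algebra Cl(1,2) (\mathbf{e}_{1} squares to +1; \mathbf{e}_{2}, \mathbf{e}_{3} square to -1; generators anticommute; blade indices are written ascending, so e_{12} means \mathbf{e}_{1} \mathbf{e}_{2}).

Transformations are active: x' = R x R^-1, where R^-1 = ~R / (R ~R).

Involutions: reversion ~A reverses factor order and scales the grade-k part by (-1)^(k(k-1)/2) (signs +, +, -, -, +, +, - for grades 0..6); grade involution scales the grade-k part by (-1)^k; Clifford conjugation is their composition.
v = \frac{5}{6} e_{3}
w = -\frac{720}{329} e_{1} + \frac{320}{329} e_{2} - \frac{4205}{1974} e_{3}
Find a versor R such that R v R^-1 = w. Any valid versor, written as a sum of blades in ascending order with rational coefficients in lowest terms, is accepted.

Key observation: q(v) = q(w) = -\frac{25}{36} (sandwiches preserve the norm), so R = v + w = -\frac{720}{329} e_{1} + \frac{320}{329} e_{2} - \frac{1280}{987} e_{3} works whenever it is invertible — the component of v along it is kept and (v - w)/2 reverses, sending v to w.
Answer: -\frac{720}{329} e_{1} + \frac{320}{329} e_{2} - \frac{1280}{987} e_{3}


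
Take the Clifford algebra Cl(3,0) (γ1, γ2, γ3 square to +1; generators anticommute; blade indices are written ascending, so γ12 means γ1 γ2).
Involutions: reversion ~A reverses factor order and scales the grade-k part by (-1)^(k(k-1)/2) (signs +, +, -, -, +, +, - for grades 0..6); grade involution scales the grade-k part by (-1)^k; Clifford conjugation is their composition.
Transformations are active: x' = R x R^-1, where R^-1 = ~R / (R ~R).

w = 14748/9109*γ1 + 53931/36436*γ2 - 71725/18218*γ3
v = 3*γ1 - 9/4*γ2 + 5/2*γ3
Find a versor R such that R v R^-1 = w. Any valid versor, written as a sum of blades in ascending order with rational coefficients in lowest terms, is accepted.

Take R = v + w = 42075/9109*γ1 - 14025/18218*γ2 - 13090/9109*γ3. Because q(v) = q(w) = 325/16, conjugation by R sends v exactly to w.
Answer: 42075/9109*γ1 - 14025/18218*γ2 - 13090/9109*γ3


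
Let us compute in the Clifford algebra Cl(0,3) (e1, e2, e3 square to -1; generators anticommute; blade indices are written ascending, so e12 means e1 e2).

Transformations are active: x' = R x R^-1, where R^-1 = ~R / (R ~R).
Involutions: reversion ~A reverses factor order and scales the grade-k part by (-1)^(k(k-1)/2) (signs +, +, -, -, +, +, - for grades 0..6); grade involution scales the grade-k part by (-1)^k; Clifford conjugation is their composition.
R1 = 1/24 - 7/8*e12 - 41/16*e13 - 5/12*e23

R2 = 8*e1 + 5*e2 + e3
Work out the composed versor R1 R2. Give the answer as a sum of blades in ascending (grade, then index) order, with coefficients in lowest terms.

Distribute over the terms of R2 (each basis-blade product reordered to ascending indices, repeated generators contracted through their squares):
R1 (8*e1) = 1/3*e1 - 7*e2 - 41/2*e3 - 10/3*e123
R1 (5*e2) = 35/8*e1 + 5/24*e2 - 25/12*e3 + 205/16*e123
R1 (e3) = 41/16*e1 + 5/12*e2 + 1/24*e3 - 7/8*e123
Summing the partial products and collecting blades:
Answer: 349/48*e1 - 51/8*e2 - 541/24*e3 + 413/48*e123


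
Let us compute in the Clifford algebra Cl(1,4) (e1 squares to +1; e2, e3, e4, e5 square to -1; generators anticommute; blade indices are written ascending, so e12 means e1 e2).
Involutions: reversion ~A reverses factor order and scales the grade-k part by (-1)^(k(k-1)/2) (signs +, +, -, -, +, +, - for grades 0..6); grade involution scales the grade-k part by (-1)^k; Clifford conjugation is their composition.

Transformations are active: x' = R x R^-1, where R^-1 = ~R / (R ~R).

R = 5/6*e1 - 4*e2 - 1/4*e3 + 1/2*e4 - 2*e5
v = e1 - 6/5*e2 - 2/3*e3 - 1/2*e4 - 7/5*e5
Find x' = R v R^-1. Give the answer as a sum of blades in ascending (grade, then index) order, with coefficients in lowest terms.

~R = 5/6*e1 - 4*e2 - 1/4*e3 + 1/2*e4 - 2*e5, and R ~R = -2825/144, so R^-1 = ~R / (-2825/144).
R v = -401/60 + 3*e12 - 11/36*e13 - 11/12*e14 + 5/6*e15 + 71/30*e23 + 13/5*e24 + 16/5*e25 + 11/24*e34 - 59/60*e35 - 17/10*e45
Answer: -1221/2825*e1 - 21546/14125*e2 + 21032/42375*e3 + 23749/28250*e4 + 527/14125*e5


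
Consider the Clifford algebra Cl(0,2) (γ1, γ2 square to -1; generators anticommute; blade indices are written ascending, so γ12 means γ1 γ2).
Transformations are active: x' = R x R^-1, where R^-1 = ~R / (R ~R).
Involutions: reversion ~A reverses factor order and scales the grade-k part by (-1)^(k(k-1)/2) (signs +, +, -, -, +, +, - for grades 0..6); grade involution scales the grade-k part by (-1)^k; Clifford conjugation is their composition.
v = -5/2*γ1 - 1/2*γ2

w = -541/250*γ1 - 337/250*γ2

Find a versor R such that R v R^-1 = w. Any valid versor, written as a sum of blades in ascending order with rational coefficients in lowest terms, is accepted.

The midline construction: v and w both square to -13/2, so reflecting in their sum -583/125*γ1 - 231/125*γ2 exchanges them.
Answer: -583/125*γ1 - 231/125*γ2


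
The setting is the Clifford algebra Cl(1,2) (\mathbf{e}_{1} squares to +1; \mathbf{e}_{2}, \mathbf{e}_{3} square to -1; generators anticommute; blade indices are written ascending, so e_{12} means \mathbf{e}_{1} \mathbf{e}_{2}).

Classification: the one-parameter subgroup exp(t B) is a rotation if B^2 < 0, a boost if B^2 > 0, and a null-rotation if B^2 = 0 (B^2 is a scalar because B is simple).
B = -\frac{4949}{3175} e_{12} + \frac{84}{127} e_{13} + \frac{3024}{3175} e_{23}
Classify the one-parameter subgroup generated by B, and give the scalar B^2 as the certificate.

B^2 term by term: the squares give (-\frac{4949}{3175})^2*(e_{12})^2 + (\frac{84}{127})^2*(e_{13})^2 + (\frac{3024}{3175})^2*(e_{23})^2 = \frac{24492601}{10080625}*(+1) + \frac{7056}{16129}*(+1) + \frac{9144576}{10080625}*(-1) = \frac{49}{25} (each basis 2-blade squares to minus the product of its generators' squares); cross terms between blades sharing an index anticommute and cancel. So B^2 = \frac{49}{25}.
Answer: boost, certificate B^2 = \frac{49}{25}. Because \frac{49}{25} is invariant under every versor sandwich, the classification follows from its sign alone.


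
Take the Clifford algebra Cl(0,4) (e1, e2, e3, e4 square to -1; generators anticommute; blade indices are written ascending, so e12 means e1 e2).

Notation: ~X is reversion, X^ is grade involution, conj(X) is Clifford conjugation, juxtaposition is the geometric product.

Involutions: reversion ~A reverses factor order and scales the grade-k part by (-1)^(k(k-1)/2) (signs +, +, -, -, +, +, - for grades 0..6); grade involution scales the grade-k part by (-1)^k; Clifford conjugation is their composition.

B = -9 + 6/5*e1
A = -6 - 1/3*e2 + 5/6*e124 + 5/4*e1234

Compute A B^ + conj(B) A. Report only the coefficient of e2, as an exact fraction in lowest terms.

first term: 54 + 36/5*e1 + 3*e2 - 2/5*e12 + e24 - 15/2*e124 - 3/2*e234 - 45/4*e1234
second term: 54 + 36/5*e1 + 3*e2 + 2/5*e12 + e24 - 15/2*e124 + 3/2*e234 - 45/4*e1234
Answer: 6


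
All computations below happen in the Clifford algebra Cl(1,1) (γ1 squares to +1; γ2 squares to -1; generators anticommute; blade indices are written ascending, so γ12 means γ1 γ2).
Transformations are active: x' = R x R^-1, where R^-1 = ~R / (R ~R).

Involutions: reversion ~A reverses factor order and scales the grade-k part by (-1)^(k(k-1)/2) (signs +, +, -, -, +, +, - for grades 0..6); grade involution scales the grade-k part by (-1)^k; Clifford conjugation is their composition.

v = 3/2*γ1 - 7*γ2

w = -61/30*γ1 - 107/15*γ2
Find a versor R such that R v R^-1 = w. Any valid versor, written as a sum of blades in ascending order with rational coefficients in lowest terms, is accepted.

Sketch: the shared square -187/4 makes R = v + w = -8/15*γ1 - 212/15*γ2 the natural versor; its sandwich fixes that direction, negates (v - w)/2, and sends v to w.
Answer: -8/15*γ1 - 212/15*γ2


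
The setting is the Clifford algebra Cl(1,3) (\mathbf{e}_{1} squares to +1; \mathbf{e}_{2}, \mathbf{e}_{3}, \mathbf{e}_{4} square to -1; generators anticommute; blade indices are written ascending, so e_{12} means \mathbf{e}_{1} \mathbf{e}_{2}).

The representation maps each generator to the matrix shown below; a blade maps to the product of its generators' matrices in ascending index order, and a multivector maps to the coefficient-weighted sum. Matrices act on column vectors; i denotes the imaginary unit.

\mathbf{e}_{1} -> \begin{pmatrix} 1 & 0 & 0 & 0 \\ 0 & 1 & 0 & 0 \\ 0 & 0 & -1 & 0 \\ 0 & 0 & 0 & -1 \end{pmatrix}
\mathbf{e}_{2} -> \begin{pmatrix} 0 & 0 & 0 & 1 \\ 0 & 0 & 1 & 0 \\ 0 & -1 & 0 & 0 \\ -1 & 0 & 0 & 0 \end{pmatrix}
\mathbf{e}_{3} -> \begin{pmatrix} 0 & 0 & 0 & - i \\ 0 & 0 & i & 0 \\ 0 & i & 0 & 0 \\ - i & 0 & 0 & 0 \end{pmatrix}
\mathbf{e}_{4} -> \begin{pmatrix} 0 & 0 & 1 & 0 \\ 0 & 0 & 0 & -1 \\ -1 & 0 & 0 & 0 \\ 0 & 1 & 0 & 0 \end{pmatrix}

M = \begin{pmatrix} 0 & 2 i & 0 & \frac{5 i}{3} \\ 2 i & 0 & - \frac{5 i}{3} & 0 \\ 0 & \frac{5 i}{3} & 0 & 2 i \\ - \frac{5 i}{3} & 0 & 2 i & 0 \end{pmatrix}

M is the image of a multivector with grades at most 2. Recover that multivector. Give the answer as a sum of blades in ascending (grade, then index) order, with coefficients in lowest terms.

Method: the blade images are trace-orthogonal — tr(rho(e_A) rho(e_B)^-1) = 4 if A = B and 0 otherwise — and rho(e_A)^-1 = (e_A)^2 * rho(e_A) with (e_A)^2 = +1 or -1, so the coefficient of e_A in the preimage is (e_A)^2 * tr(M rho(e_A))/4.
Nonzero projections over blades of grade <= 2: e_{13}: (e_{13})^2 = +1, tr(M rho(e_{13})) = - \frac{20}{3}, coefficient -\frac{5}{3}; e_{34}: (e_{34})^2 = -1, tr(M rho(e_{34})) = 8, coefficient -2. Every other blade of grade <= 2 projects to 0.
Answer: -\frac{5}{3} e_{13} - 2 e_{34}


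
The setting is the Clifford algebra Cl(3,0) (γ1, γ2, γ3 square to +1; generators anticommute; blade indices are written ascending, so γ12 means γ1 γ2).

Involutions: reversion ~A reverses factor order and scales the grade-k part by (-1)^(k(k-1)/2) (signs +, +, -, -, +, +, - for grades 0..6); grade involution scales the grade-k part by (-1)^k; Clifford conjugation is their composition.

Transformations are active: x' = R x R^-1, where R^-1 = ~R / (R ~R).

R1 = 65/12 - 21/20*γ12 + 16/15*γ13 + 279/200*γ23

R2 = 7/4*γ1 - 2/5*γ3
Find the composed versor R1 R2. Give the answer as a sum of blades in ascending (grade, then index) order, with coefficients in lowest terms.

Distribute over the terms of R2 (each basis-blade product reordered to ascending indices, repeated generators contracted through their squares):
R1 (7/4*γ1) = 455/48*γ1 + 147/80*γ2 - 28/15*γ3 + 1953/800*γ123
R1 (-2/5*γ3) = -32/75*γ1 - 279/500*γ2 - 13/6*γ3 + 21/50*γ123
Summing the partial products and collecting blades:
Answer: 3621/400*γ1 + 2559/2000*γ2 - 121/30*γ3 + 2289/800*γ123


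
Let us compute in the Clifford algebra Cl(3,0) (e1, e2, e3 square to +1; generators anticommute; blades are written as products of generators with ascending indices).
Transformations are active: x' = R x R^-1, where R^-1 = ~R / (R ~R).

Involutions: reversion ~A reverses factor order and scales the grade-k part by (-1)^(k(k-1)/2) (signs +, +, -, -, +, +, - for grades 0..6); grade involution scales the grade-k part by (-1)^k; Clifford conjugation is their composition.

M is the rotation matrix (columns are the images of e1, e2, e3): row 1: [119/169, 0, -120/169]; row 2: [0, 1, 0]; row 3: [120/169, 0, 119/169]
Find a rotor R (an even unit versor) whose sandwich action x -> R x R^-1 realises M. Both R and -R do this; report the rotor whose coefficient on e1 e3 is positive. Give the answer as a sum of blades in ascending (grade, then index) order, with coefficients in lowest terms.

Method: write R = a + b12*e1 e2 + b13*e1 e3 + b23*e2 e3 with a^2 + b12^2 + b13^2 + b23^2 = 1 (so R^-1 = ~R). Expanding the columns R e_j ~R gives tr M = 4a^2 - 1 and, from the antisymmetric part, M21 - M12 = -4a*b12, M13 - M31 = 4a*b13, M32 - M23 = -4a*b23.
Here tr M = 407/169, so a^2 = (1 + tr M)/4 = 144/169 and a = ±12/13. Taking a = 12/13: M21 - M12 = 0, M13 - M31 = -240/169, M32 - M23 = 0, giving b12 = 0, b13 = -5/13, b23 = 0, i.e. R = 12/13 - 5/13*e1 e3.
Its e1 e3 coefficient is negative, so report the other preimage -R.
Answer: -12/13 + 5/13*e1 e3. Sheet selection: the two-to-one cover makes ±R indistinguishable at the matrix level (trace 407/169), so uniqueness comes from the required sign on e1 e3.


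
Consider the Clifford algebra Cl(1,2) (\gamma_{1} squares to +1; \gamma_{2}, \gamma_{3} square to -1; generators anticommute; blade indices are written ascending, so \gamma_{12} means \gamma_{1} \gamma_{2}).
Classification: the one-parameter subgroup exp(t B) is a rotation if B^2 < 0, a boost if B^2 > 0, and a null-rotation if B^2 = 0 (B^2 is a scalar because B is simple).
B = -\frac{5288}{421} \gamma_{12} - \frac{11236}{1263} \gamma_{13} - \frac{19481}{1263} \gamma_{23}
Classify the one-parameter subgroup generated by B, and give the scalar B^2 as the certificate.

B^2 term by term: the squares give (-\frac{5288}{421})^2*(\gamma_{12})^2 + (-\frac{11236}{1263})^2*(\gamma_{13})^2 + (-\frac{19481}{1263})^2*(\gamma_{23})^2 = \frac{27962944}{177241}*(+1) + \frac{126247696}{1595169}*(+1) + \frac{379509361}{1595169}*(-1) = -1 (each basis 2-blade squares to minus the product of its generators' squares); cross terms between blades sharing an index anticommute and cancel. So B^2 = -1.
Answer: rotation, certificate B^2 = -1. Why this suffices: the scalar -1 survives any versor conjugation, so its sign alone determines the class however B is presented.


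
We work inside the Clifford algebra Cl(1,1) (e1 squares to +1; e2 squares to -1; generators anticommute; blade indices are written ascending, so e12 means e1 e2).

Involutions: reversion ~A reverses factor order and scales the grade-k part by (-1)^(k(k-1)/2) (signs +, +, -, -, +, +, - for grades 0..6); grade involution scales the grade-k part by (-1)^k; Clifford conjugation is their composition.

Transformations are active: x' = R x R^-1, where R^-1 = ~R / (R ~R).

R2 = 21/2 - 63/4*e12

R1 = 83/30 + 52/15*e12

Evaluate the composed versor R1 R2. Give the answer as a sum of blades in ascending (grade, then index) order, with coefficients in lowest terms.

Distribute over the terms of R1 (each basis-blade product reordered to ascending indices, repeated generators contracted through their squares):
(83/30) R2 = 581/20 - 1743/40*e12
(52/15*e12) R2 = -273/5 + 182/5*e12
Summing the partial products and collecting blades:
Answer: -511/20 - 287/40*e12


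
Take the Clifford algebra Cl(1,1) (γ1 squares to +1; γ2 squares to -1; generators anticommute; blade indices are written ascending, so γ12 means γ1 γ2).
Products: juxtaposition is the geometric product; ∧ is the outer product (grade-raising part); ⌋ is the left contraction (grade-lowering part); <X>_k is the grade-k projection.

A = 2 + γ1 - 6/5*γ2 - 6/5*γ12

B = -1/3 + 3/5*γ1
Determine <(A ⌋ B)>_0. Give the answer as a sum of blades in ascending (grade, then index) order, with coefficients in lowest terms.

step 1: -1/15 + 6/5*γ1
step 2: -1/15
Answer: -1/15


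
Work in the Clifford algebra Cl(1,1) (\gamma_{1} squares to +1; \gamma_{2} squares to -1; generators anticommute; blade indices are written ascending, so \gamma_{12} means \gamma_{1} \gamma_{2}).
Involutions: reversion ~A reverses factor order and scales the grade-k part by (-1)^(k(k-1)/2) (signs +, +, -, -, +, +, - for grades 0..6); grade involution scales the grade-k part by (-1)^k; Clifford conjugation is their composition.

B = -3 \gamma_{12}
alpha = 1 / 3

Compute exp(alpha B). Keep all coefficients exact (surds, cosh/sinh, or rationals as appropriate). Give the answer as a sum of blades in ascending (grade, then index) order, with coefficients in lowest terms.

B^2 = (-3)^2*(\gamma_{12})^2 = 9*(+1) = 9 (a basis 2-blade squares to minus the product of its generators' squares).
B^2 = 9 — the positive square puts this in the hyperbolic regime; l = 3, alpha*l = 1, so exp(alpha B) = cosh(1) + (sinh(1)/3)*B = \cosh{\left(1 \right)} + (\frac{\sinh{\left(1 \right)}}{3})*B.
Answer: \cosh{\left(1 \right)} - \sinh{\left(1 \right)} \gamma_{12}


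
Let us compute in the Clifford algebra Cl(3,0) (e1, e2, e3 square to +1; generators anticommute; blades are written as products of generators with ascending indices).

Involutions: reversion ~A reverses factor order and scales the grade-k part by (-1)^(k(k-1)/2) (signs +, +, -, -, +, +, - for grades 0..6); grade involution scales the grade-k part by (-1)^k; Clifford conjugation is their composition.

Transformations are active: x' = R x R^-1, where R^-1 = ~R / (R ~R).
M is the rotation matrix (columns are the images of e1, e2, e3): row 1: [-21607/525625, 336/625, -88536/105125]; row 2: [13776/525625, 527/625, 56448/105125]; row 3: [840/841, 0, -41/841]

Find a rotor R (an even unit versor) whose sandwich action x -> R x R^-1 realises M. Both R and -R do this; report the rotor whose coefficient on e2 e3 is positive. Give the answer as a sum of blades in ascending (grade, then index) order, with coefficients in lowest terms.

Method: write R = a + b12*e1 e2 + b13*e1 e3 + b23*e2 e3 with a^2 + b12^2 + b13^2 + b23^2 = 1 (so R^-1 = ~R). Expanding the columns R e_j ~R gives tr M = 4a^2 - 1 and, from the antisymmetric part, M21 - M12 = -4a*b12, M13 - M31 = 4a*b13, M32 - M23 = -4a*b23.
Here tr M = 15839/21025, so a^2 = (1 + tr M)/4 = 9216/21025 and a = ±96/145. Taking a = 96/145: M21 - M12 = -10752/21025, M13 - M31 = -193536/105125, M32 - M23 = -56448/105125, giving b12 = 28/145, b13 = -504/725, b23 = 147/725, i.e. R = 96/145 + 28/145*e1 e2 - 504/725*e1 e3 + 147/725*e2 e3.
Its e2 e3 coefficient is already positive.
Answer: 96/145 + 28/145*e1 e2 - 504/725*e1 e3 + 147/725*e2 e3. Uniqueness: Spin(3) -> SO(3) maps R and -R to the same rotation of trace 15839/21025; fixing the sign of the e2 e3 coefficient removes the ambiguity.


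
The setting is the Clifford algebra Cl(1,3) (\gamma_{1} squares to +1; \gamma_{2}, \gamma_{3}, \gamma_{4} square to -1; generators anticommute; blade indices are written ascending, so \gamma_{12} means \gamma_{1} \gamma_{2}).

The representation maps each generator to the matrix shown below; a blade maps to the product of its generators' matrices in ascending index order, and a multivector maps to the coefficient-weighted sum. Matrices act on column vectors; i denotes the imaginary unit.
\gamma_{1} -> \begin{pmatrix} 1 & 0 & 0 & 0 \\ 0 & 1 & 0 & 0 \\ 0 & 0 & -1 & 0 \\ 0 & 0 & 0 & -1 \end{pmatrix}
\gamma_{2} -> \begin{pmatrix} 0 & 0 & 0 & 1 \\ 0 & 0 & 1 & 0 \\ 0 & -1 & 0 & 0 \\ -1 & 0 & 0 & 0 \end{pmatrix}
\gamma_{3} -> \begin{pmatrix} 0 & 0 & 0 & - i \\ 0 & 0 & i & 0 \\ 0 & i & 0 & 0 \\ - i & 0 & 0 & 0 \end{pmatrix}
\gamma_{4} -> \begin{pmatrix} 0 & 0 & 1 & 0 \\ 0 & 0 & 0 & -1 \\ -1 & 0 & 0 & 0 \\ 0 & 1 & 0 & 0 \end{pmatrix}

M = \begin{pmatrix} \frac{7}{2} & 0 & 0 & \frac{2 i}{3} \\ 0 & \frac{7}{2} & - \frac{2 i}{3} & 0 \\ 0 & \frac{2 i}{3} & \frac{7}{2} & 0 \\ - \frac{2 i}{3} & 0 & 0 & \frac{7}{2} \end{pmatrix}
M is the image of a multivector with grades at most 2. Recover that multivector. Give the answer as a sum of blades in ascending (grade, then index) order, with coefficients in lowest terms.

Method: the blade images are trace-orthogonal — tr(rho(e_A) rho(e_B)^-1) = 4 if A = B and 0 otherwise — and rho(e_A)^-1 = (e_A)^2 * rho(e_A) with (e_A)^2 = +1 or -1, so the coefficient of e_A in the preimage is (e_A)^2 * tr(M rho(e_A))/4.
Nonzero projections over blades of grade <= 2: 1: (1)^2 = +1, tr(M 1) = 14, coefficient \frac{7}{2}; \gamma_{13}: (\gamma_{13})^2 = +1, tr(M rho(\gamma_{13})) = - \frac{8}{3}, coefficient -\frac{2}{3}. Every other blade of grade <= 2 projects to 0.
Answer: \frac{7}{2} - \frac{2}{3} \gamma_{13}


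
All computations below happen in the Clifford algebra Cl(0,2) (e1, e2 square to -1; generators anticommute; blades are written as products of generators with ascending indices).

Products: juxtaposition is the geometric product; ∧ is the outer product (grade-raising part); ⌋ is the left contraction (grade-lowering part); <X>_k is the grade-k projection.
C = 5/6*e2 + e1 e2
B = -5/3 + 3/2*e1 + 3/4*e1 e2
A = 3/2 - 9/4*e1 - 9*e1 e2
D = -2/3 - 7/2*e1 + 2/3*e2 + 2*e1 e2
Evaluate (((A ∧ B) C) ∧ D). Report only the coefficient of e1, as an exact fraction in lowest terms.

step 1: -5/2 + 6*e1 + 129/8*e1 e2
step 2: -129/8 - 215/16*e1 - 97/12*e2 + 5/2*e1 e2
step 3: 43/4 + 3139/48*e1 - 193/36*e2 - 427/6*e1 e2
Answer: 3139/48


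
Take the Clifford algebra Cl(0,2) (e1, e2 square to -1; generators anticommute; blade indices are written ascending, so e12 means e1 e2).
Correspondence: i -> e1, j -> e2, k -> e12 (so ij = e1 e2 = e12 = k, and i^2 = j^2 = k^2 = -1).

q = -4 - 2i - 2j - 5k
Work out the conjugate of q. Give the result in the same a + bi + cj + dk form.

In blades: q = -4 - 2*e1 - 2*e2 - 5*e12.
Conjugation here is Clifford conjugation: the scalar is fixed and the grade-1 and grade-2 blades all flip sign, giving -4 + 2*e1 + 2*e2 + 5*e12; translating back:
Answer: -4 + 2i + 2j + 5k


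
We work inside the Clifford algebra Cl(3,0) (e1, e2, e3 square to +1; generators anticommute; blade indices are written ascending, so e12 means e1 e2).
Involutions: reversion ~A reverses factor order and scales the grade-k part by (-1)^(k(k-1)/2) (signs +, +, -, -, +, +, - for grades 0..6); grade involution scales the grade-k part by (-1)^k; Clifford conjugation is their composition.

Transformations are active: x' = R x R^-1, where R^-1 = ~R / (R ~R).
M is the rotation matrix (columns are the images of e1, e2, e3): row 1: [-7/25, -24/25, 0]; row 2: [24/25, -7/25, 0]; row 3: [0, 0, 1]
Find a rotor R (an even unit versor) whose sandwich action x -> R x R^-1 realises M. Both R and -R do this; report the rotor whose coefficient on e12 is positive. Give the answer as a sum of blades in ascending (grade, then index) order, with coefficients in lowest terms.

Method: write R = a + b12*e12 + b13*e13 + b23*e23 with a^2 + b12^2 + b13^2 + b23^2 = 1 (so R^-1 = ~R). Expanding the columns R e_j ~R gives tr M = 4a^2 - 1 and, from the antisymmetric part, M21 - M12 = -4a*b12, M13 - M31 = 4a*b13, M32 - M23 = -4a*b23.
Here tr M = 11/25, so a^2 = (1 + tr M)/4 = 9/25 and a = ±3/5. Taking a = 3/5: M21 - M12 = 48/25, M13 - M31 = 0, M32 - M23 = 0, giving b12 = -4/5, b13 = 0, b23 = 0, i.e. R = 3/5 - 4/5*e12.
Its e12 coefficient is negative, so report the other preimage -R.
Answer: -3/5 + 4/5*e12. Recall the cover is two-to-one: with M of trace 11/25, both preimages act alike, and the stated e12 sign chooses the sheet.


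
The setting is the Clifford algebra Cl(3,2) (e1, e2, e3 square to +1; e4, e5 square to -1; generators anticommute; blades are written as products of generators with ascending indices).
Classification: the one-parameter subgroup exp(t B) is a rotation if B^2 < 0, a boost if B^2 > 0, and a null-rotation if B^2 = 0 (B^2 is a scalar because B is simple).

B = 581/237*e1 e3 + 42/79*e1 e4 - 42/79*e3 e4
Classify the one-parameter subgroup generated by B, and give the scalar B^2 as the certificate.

B^2 term by term: the squares give (581/237)^2*(e1 e3)^2 + (42/79)^2*(e1 e4)^2 + (-42/79)^2*(e3 e4)^2 = 337561/56169*(-1) + 1764/6241*(+1) + 1764/6241*(+1) = -49/9 (each basis 2-blade squares to minus the product of its generators' squares); cross terms between blades sharing an index anticommute and cancel. So B^2 = -49/9.
Answer: rotation, certificate B^2 = -49/9. No conjugation can change B^2 = -49/9; the sign gives the class.


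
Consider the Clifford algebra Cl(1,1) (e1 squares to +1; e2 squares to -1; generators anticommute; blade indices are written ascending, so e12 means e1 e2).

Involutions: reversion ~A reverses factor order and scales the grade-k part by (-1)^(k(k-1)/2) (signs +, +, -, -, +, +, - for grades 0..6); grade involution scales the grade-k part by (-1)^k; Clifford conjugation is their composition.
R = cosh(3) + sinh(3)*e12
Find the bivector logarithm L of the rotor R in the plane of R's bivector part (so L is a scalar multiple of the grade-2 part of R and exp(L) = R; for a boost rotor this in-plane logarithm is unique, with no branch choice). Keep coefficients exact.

The scalar part of R is cosh(3), giving the rapidity magnitude (cosh is even); the bivector part supplies orientation, its quotient by sinh of the rapidity is the plane, and L = rapidity * plane — unique in that plane, since flipping both signs leaves L unchanged.
Concretely: cosh(rapidity) = cosh(3) gives rapidity = ±3, and since rapidity/sinh(rapidity) is even the sign is immaterial: L = (rapidity/sinh(rapidity)) * <R>_2 = (3/sinh(3)) * <R>_2.
Answer: 3*e12
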